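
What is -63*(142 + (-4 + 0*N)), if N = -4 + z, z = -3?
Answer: -8694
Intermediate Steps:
N = -7 (N = -4 - 3 = -7)
-63*(142 + (-4 + 0*N)) = -63*(142 + (-4 + 0*(-7))) = -63*(142 + (-4 + 0)) = -63*(142 - 4) = -63*138 = -8694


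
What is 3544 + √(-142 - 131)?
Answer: 3544 + I*√273 ≈ 3544.0 + 16.523*I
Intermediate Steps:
3544 + √(-142 - 131) = 3544 + √(-273) = 3544 + I*√273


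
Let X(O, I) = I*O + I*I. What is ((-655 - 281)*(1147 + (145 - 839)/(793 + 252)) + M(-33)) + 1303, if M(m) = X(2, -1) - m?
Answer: -1119858981/1045 ≈ -1.0716e+6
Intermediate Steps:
X(O, I) = I**2 + I*O (X(O, I) = I*O + I**2 = I**2 + I*O)
M(m) = -1 - m (M(m) = -(-1 + 2) - m = -1*1 - m = -1 - m)
((-655 - 281)*(1147 + (145 - 839)/(793 + 252)) + M(-33)) + 1303 = ((-655 - 281)*(1147 + (145 - 839)/(793 + 252)) + (-1 - 1*(-33))) + 1303 = (-936*(1147 - 694/1045) + (-1 + 33)) + 1303 = (-936*(1147 - 694*1/1045) + 32) + 1303 = (-936*(1147 - 694/1045) + 32) + 1303 = (-936*1197921/1045 + 32) + 1303 = (-1121254056/1045 + 32) + 1303 = -1121220616/1045 + 1303 = -1119858981/1045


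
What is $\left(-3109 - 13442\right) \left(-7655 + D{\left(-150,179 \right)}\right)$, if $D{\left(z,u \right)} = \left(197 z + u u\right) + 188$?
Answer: $82357776$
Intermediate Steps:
$D{\left(z,u \right)} = 188 + u^{2} + 197 z$ ($D{\left(z,u \right)} = \left(197 z + u^{2}\right) + 188 = \left(u^{2} + 197 z\right) + 188 = 188 + u^{2} + 197 z$)
$\left(-3109 - 13442\right) \left(-7655 + D{\left(-150,179 \right)}\right) = \left(-3109 - 13442\right) \left(-7655 + \left(188 + 179^{2} + 197 \left(-150\right)\right)\right) = - 16551 \left(-7655 + \left(188 + 32041 - 29550\right)\right) = - 16551 \left(-7655 + 2679\right) = \left(-16551\right) \left(-4976\right) = 82357776$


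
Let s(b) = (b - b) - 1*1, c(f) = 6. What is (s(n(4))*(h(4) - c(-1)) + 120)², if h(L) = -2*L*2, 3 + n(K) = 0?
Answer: 20164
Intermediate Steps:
n(K) = -3 (n(K) = -3 + 0 = -3)
h(L) = -4*L
s(b) = -1 (s(b) = 0 - 1 = -1)
(s(n(4))*(h(4) - c(-1)) + 120)² = (-(-4*4 - 1*6) + 120)² = (-(-16 - 6) + 120)² = (-1*(-22) + 120)² = (22 + 120)² = 142² = 20164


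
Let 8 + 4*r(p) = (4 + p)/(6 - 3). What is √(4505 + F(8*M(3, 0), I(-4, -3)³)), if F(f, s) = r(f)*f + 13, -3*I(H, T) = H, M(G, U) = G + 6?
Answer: √4830 ≈ 69.498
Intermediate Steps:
M(G, U) = 6 + G
I(H, T) = -H/3
r(p) = -5/3 + p/12 (r(p) = -2 + ((4 + p)/(6 - 3))/4 = -2 + ((4 + p)/3)/4 = -2 + ((4 + p)*(⅓))/4 = -2 + (4/3 + p/3)/4 = -2 + (⅓ + p/12) = -5/3 + p/12)
F(f, s) = 13 + f*(-5/3 + f/12) (F(f, s) = (-5/3 + f/12)*f + 13 = f*(-5/3 + f/12) + 13 = 13 + f*(-5/3 + f/12))
√(4505 + F(8*M(3, 0), I(-4, -3)³)) = √(4505 + (13 + (8*(6 + 3))*(-20 + 8*(6 + 3))/12)) = √(4505 + (13 + (8*9)*(-20 + 8*9)/12)) = √(4505 + (13 + (1/12)*72*(-20 + 72))) = √(4505 + (13 + (1/12)*72*52)) = √(4505 + (13 + 312)) = √(4505 + 325) = √4830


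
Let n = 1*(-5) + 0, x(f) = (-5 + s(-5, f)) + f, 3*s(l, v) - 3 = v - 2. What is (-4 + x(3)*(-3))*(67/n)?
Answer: 134/5 ≈ 26.800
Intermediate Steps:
s(l, v) = 1/3 + v/3 (s(l, v) = 1 + (v - 2)/3 = 1 + (-2 + v)/3 = 1 + (-2/3 + v/3) = 1/3 + v/3)
x(f) = -14/3 + 4*f/3 (x(f) = (-5 + (1/3 + f/3)) + f = (-14/3 + f/3) + f = -14/3 + 4*f/3)
n = -5 (n = -5 + 0 = -5)
(-4 + x(3)*(-3))*(67/n) = (-4 + (-14/3 + (4/3)*3)*(-3))*(67/(-5)) = (-4 + (-14/3 + 4)*(-3))*(67*(-1/5)) = (-4 - 2/3*(-3))*(-67/5) = (-4 + 2)*(-67/5) = -2*(-67/5) = 134/5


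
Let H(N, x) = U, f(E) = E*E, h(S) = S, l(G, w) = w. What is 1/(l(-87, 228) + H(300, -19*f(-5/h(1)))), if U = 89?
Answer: 1/317 ≈ 0.0031546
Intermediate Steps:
f(E) = E**2
H(N, x) = 89
1/(l(-87, 228) + H(300, -19*f(-5/h(1)))) = 1/(228 + 89) = 1/317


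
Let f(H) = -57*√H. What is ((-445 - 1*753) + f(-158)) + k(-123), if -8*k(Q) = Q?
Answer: -9461/8 - 57*I*√158 ≈ -1182.6 - 716.48*I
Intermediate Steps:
k(Q) = -Q/8
((-445 - 1*753) + f(-158)) + k(-123) = ((-445 - 1*753) - 57*I*√158) - ⅛*(-123) = ((-445 - 753) - 57*I*√158) + 123/8 = (-1198 - 57*I*√158) + 123/8 = -9461/8 - 57*I*√158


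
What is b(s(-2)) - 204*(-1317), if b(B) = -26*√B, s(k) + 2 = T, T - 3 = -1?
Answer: 268668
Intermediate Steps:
T = 2 (T = 3 - 1 = 2)
s(k) = 0 (s(k) = -2 + 2 = 0)
b(s(-2)) - 204*(-1317) = -26*√0 - 204*(-1317) = -26*0 + 268668 = 0 + 268668 = 268668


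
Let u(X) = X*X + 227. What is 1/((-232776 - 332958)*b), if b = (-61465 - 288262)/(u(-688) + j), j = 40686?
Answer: 171419/65950818206 ≈ 2.5992e-6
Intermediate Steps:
u(X) = 227 + X² (u(X) = X² + 227 = 227 + X²)
b = -349727/514257 (b = (-61465 - 288262)/((227 + (-688)²) + 40686) = -349727/((227 + 473344) + 40686) = -349727/(473571 + 40686) = -349727/514257 ≈ -0.68006)
1/((-232776 - 332958)*b) = 1/((-232776 - 332958)*(-349727/514257)) = -514257/349727/(-565734) = -1/565734*(-514257/349727) = 171419/65950818206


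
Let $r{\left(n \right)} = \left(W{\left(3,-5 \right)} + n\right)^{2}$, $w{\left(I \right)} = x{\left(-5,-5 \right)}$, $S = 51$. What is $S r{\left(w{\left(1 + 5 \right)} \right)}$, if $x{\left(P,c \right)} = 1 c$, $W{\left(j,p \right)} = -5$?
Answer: $5100$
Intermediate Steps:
$x{\left(P,c \right)} = c$
$w{\left(I \right)} = -5$
$r{\left(n \right)} = \left(-5 + n\right)^{2}$
$S r{\left(w{\left(1 + 5 \right)} \right)} = 51 \left(-5 - 5\right)^{2} = 51 \left(-10\right)^{2} = 51 \cdot 100 = 5100$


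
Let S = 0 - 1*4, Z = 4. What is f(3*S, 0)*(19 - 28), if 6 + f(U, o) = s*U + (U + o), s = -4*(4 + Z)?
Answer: -3294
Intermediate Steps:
S = -4 (S = 0 - 4 = -4)
s = -32 (s = -4*(4 + 4) = -4*8 = -32)
f(U, o) = -6 + o - 31*U (f(U, o) = -6 + (-32*U + (U + o)) = -6 + (o - 31*U) = -6 + o - 31*U)
f(3*S, 0)*(19 - 28) = (-6 + 0 - 93*(-4))*(19 - 28) = (-6 + 0 - 31*(-12))*(-9) = (-6 + 0 + 372)*(-9) = 366*(-9) = -3294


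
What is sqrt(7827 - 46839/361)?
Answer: 2*sqrt(694677)/19 ≈ 87.734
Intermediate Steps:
sqrt(7827 - 46839/361) = sqrt(2778708/361) = 2*sqrt(694677)/19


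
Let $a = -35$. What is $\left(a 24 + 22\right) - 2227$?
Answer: $-3045$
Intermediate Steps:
$\left(a 24 + 22\right) - 2227 = \left(\left(-35\right) 24 + 22\right) - 2227 = \left(-840 + 22\right) - 2227 = -818 - 2227 = -3045$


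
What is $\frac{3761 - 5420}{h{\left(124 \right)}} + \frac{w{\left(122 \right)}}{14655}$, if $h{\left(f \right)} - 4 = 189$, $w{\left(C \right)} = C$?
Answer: $- \frac{24289099}{2828415} \approx -8.5875$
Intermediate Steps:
$h{\left(f \right)} = 193$ ($h{\left(f \right)} = 4 + 189 = 193$)
$\frac{3761 - 5420}{h{\left(124 \right)}} + \frac{w{\left(122 \right)}}{14655} = \frac{3761 - 5420}{193} + \frac{122}{14655} = \left(3761 - 5420\right) \frac{1}{193} + 122 \cdot \frac{1}{14655} = \left(-1659\right) \frac{1}{193} + \frac{122}{14655} = - \frac{1659}{193} + \frac{122}{14655} = - \frac{24289099}{2828415}$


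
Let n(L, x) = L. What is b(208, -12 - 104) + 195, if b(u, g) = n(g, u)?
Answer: 79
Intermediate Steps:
b(u, g) = g
b(208, -12 - 104) + 195 = (-12 - 104) + 195 = -116 + 195 = 79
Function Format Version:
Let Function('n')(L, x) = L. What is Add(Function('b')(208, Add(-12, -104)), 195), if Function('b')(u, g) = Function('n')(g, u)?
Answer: 79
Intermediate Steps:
Function('b')(u, g) = g
Add(Function('b')(208, Add(-12, -104)), 195) = Add(Add(-12, -104), 195) = Add(-116, 195) = 79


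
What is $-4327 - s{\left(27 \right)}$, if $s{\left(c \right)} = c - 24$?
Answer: $-4330$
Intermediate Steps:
$s{\left(c \right)} = -24 + c$
$-4327 - s{\left(27 \right)} = -4327 - \left(-24 + 27\right) = -4327 - 3 = -4330$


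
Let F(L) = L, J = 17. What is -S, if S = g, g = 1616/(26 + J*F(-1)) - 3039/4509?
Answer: -268859/1503 ≈ -178.88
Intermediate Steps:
g = 268859/1503 (g = 1616/(26 + 17*(-1)) - 3039/4509 = 1616/(26 - 17) - 3039*1/4509 = 1616/9 - 1013/1503 = 268859/1503 ≈ 178.88)
S = 268859/1503 ≈ 178.88
-S = -1*268859/1503 = -268859/1503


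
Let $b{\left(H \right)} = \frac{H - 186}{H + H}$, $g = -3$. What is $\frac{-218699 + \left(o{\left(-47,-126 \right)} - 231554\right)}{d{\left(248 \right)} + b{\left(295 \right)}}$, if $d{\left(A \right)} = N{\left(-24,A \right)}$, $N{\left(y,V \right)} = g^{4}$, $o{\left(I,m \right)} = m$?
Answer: $- \frac{265723610}{47899} \approx -5547.6$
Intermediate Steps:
$b{\left(H \right)} = \frac{-186 + H}{2 H}$
$N{\left(y,V \right)} = 81$ ($N{\left(y,V \right)} = \left(-3\right)^{4} = 81$)
$d{\left(A \right)} = 81$
$\frac{-218699 + \left(o{\left(-47,-126 \right)} - 231554\right)}{d{\left(248 \right)} + b{\left(295 \right)}} = \frac{-218699 - 231680}{81 + \frac{-186 + 295}{2 \cdot 295}} = \frac{-218699 - 231680}{81 + \frac{1}{2} \cdot \frac{1}{295} \cdot 109} = \frac{-218699 - 231680}{81 + \frac{109}{590}} = - \frac{450379}{\frac{47899}{590}} = \left(-450379\right) \frac{590}{47899} = - \frac{265723610}{47899}$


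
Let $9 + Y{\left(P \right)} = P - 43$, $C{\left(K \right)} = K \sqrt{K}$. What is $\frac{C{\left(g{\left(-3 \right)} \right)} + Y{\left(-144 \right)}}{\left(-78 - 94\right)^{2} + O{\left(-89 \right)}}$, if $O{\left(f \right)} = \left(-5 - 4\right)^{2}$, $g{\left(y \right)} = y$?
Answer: $- \frac{196}{29665} - \frac{3 i \sqrt{3}}{29665} \approx -0.0066071 - 0.00017516 i$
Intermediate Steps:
$C{\left(K \right)} = K^{\frac{3}{2}}$
$O{\left(f \right)} = 81$ ($O{\left(f \right)} = \left(-9\right)^{2} = 81$)
$Y{\left(P \right)} = -52 + P$ ($Y{\left(P \right)} = -9 + \left(P - 43\right) = -9 + \left(-43 + P\right) = -52 + P$)
$\frac{C{\left(g{\left(-3 \right)} \right)} + Y{\left(-144 \right)}}{\left(-78 - 94\right)^{2} + O{\left(-89 \right)}} = \frac{\left(-3\right)^{\frac{3}{2}} - 196}{\left(-78 - 94\right)^{2} + 81} = \frac{- 3 i \sqrt{3} - 196}{\left(-172\right)^{2} + 81} = \frac{-196 - 3 i \sqrt{3}}{29584 + 81} = \frac{-196 - 3 i \sqrt{3}}{29665} = \left(-196 - 3 i \sqrt{3}\right) \frac{1}{29665} = - \frac{196}{29665} - \frac{3 i \sqrt{3}}{29665}$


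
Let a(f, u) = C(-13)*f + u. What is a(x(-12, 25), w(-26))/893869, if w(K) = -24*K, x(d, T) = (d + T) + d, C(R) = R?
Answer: 611/893869 ≈ 0.00068355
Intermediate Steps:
x(d, T) = T + 2*d (x(d, T) = (T + d) + d = T + 2*d)
a(f, u) = u - 13*f (a(f, u) = -13*f + u = u - 13*f)
a(x(-12, 25), w(-26))/893869 = (-24*(-26) - 13*(25 + 2*(-12)))/893869 = (624 - 13*(25 - 24))*(1/893869) = (624 - 13*1)*(1/893869) = (624 - 13)*(1/893869) = 611*(1/893869) = 611/893869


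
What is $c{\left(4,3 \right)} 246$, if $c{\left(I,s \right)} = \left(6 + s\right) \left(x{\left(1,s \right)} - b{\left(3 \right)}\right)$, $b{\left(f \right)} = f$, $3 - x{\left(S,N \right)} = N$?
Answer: $-6642$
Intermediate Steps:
$x{\left(S,N \right)} = 3 - N$
$c{\left(I,s \right)} = - s \left(6 + s\right)$ ($c{\left(I,s \right)} = \left(6 + s\right) \left(\left(3 - s\right) - 3\right) = \left(6 + s\right) \left(- s\right) = - s \left(6 + s\right)$)
$c{\left(4,3 \right)} 246 = 3 \left(-6 - 3\right) 246 = 3 \left(-9\right) 246 = \left(-27\right) 246 = -6642$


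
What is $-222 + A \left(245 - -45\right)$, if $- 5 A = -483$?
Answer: $27792$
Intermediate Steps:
$A = \frac{483}{5}$ ($A = \left(- \frac{1}{5}\right) \left(-483\right) = \frac{483}{5} \approx 96.6$)
$-222 + A \left(245 - -45\right) = -222 + \frac{483 \left(245 - -45\right)}{5} = -222 + \frac{483 \left(245 + 45\right)}{5} = -222 + \frac{483}{5} \cdot 290 = -222 + 28014 = 27792$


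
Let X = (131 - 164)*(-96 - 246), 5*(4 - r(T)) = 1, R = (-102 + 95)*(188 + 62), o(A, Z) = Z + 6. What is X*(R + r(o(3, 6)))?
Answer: -98538066/5 ≈ -1.9708e+7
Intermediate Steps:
o(A, Z) = 6 + Z
R = -1750 (R = -7*250 = -1750)
r(T) = 19/5 (r(T) = 4 - ⅕*1 = 4 - ⅕ = 19/5)
X = 11286 (X = -33*(-342) = 11286)
X*(R + r(o(3, 6))) = 11286*(-1750 + 19/5) = 11286*(-8731/5) = -98538066/5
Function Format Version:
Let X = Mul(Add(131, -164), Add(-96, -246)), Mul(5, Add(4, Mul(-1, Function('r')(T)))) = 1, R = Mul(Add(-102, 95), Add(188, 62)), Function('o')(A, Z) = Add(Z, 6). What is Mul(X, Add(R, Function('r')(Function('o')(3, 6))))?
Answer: Rational(-98538066, 5) ≈ -1.9708e+7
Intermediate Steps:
Function('o')(A, Z) = Add(6, Z)
R = -1750 (R = Mul(-7, 250) = -1750)
Function('r')(T) = Rational(19, 5) (Function('r')(T) = Add(4, Mul(Rational(-1, 5), 1)) = Add(4, Rational(-1, 5)) = Rational(19, 5))
X = 11286 (X = Mul(-33, -342) = 11286)
Mul(X, Add(R, Function('r')(Function('o')(3, 6)))) = Mul(11286, Add(-1750, Rational(19, 5))) = Mul(11286, Rational(-8731, 5)) = Rational(-98538066, 5)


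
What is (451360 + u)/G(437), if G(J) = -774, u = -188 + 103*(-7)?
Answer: -450451/774 ≈ -581.98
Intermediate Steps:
u = -909 (u = -188 - 721 = -909)
(451360 + u)/G(437) = (451360 - 909)/(-774) = 450451*(-1/774) = -450451/774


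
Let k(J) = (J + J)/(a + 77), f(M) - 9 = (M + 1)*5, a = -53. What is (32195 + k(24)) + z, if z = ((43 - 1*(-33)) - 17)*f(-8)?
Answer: 30663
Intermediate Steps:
f(M) = 14 + 5*M (f(M) = 9 + (M + 1)*5 = 9 + (1 + M)*5 = 9 + (5 + 5*M) = 14 + 5*M)
k(J) = J/12 (k(J) = (J + J)/(-53 + 77) = (2*J)/24 = (2*J)*(1/24) = J/12)
z = -1534 (z = ((43 - 1*(-33)) - 17)*(14 + 5*(-8)) = ((43 + 33) - 17)*(14 - 40) = (76 - 17)*(-26) = 59*(-26) = -1534)
(32195 + k(24)) + z = (32195 + (1/12)*24) - 1534 = (32195 + 2) - 1534 = 32197 - 1534 = 30663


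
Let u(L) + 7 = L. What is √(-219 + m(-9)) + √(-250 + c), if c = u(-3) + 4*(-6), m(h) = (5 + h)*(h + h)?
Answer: I*(2*√71 + 7*√3) ≈ 28.977*I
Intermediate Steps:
m(h) = 2*h*(5 + h) (m(h) = (5 + h)*(2*h) = 2*h*(5 + h))
u(L) = -7 + L
c = -34 (c = (-7 - 3) + 4*(-6) = -10 - 24 = -34)
√(-219 + m(-9)) + √(-250 + c) = √(-219 + 2*(-9)*(5 - 9)) + √(-250 - 34) = √(-219 + 2*(-9)*(-4)) + √(-284) = √(-219 + 72) + 2*I*√71 = √(-147) + 2*I*√71 = 7*I*√3 + 2*I*√71 = 2*I*√71 + 7*I*√3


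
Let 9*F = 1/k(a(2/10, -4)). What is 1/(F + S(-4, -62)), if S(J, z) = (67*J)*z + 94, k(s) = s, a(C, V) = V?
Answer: 36/601559 ≈ 5.9845e-5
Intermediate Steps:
S(J, z) = 94 + 67*J*z (S(J, z) = 67*J*z + 94 = 94 + 67*J*z)
F = -1/36 (F = (⅑)/(-4) = (⅑)*(-¼) = -1/36 ≈ -0.027778)
1/(F + S(-4, -62)) = 1/(-1/36 + (94 + 67*(-4)*(-62))) = 1/(-1/36 + (94 + 16616)) = 1/(-1/36 + 16710) = 1/(601559/36) = 36/601559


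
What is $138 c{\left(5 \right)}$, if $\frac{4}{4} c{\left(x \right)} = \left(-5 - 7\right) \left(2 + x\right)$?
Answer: $-11592$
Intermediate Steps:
$c{\left(x \right)} = -24 - 12 x$ ($c{\left(x \right)} = \left(-5 - 7\right) \left(2 + x\right) = - 12 \left(2 + x\right) = -24 - 12 x$)
$138 c{\left(5 \right)} = 138 \left(-24 - 60\right) = 138 \left(-84\right) = -11592$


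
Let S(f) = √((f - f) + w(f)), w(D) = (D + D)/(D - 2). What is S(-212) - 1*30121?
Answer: -30121 + 2*√5671/107 ≈ -30120.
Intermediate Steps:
w(D) = 2*D/(-2 + D) (w(D) = (2*D)/(-2 + D) = 2*D/(-2 + D))
S(f) = √2*√(f/(-2 + f)) (S(f) = √((f - f) + 2*f/(-2 + f)) = √(0 + 2*f/(-2 + f)) = √(2*f/(-2 + f)) = √2*√(f/(-2 + f)))
S(-212) - 1*30121 = √2*√(-212/(-2 - 212)) - 1*30121 = √2*√(-212/(-214)) - 30121 = √2*√(-212*(-1/214)) - 30121 = √2*√(106/107) - 30121 = √2*(√11342/107) - 30121 = 2*√5671/107 - 30121 = -30121 + 2*√5671/107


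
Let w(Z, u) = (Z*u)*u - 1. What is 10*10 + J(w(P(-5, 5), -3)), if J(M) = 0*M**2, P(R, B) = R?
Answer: 100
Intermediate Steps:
w(Z, u) = -1 + Z*u**2 (w(Z, u) = Z*u**2 - 1 = -1 + Z*u**2)
J(M) = 0
10*10 + J(w(P(-5, 5), -3)) = 10*10 + 0 = 100 + 0 = 100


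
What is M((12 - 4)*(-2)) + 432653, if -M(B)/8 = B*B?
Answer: 430605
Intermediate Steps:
M(B) = -8*B**2 (M(B) = -8*B*B = -8*B**2)
M((12 - 4)*(-2)) + 432653 = -8*4*(12 - 4)**2 + 432653 = -8*(8*(-2))**2 + 432653 = -8*(-16)**2 + 432653 = -8*256 + 432653 = -2048 + 432653 = 430605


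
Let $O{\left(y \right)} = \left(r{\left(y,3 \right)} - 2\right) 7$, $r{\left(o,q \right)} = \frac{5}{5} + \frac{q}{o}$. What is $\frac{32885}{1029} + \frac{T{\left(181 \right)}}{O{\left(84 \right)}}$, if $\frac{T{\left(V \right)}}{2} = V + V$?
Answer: $- \frac{697363}{9261} \approx -75.301$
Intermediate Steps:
$T{\left(V \right)} = 4 V$ ($T{\left(V \right)} = 2 \left(V + V\right) = 2 \cdot 2 V = 4 V$)
$r{\left(o,q \right)} = 1 + \frac{q}{o}$ ($r{\left(o,q \right)} = 5 \cdot \frac{1}{5} + \frac{q}{o} = 1 + \frac{q}{o}$)
$O{\left(y \right)} = -14 + \frac{7 \left(3 + y\right)}{y}$ ($O{\left(y \right)} = \left(\frac{y + 3}{y} - 2\right) 7 = \left(\frac{3 + y}{y} - 2\right) 7 = \left(-2 + \frac{3 + y}{y}\right) 7 = -14 + \frac{7 \left(3 + y\right)}{y}$)
$\frac{32885}{1029} + \frac{T{\left(181 \right)}}{O{\left(84 \right)}} = \frac{32885}{1029} + \frac{4 \cdot 181}{-7 + \frac{21}{84}} = 32885 \cdot \frac{1}{1029} + \frac{724}{-7 + 21 \cdot \frac{1}{84}} = \frac{32885}{1029} + \frac{724}{-7 + \frac{1}{4}} = \frac{32885}{1029} + \frac{724}{- \frac{27}{4}} = \frac{32885}{1029} + 724 \left(- \frac{4}{27}\right) = \frac{32885}{1029} - \frac{2896}{27} = - \frac{697363}{9261}$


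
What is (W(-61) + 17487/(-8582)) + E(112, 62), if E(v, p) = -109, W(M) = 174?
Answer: 540343/8582 ≈ 62.962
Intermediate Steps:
(W(-61) + 17487/(-8582)) + E(112, 62) = (174 + 17487/(-8582)) - 109 = (174 + 17487*(-1/8582)) - 109 = (174 - 17487/8582) - 109 = 1475781/8582 - 109 = 540343/8582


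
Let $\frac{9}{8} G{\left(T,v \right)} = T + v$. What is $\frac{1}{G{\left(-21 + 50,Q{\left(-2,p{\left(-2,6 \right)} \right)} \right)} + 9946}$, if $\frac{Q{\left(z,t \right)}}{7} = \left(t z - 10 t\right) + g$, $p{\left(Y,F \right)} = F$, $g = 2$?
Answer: $\frac{9}{85826} \approx 0.00010486$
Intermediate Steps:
$Q{\left(z,t \right)} = 14 - 70 t + 7 t z$ ($Q{\left(z,t \right)} = 7 \left(\left(t z - 10 t\right) + 2\right) = 7 \left(\left(- 10 t + t z\right) + 2\right) = 7 \left(2 - 10 t + t z\right) = 14 - 70 t + 7 t z$)
$G{\left(T,v \right)} = \frac{8 T}{9} + \frac{8 v}{9}$ ($G{\left(T,v \right)} = \frac{8 \left(T + v\right)}{9} = \frac{8 T}{9} + \frac{8 v}{9}$)
$\frac{1}{G{\left(-21 + 50,Q{\left(-2,p{\left(-2,6 \right)} \right)} \right)} + 9946} = \frac{1}{\left(\frac{8 \left(-21 + 50\right)}{9} + \frac{8 \left(14 - 420 + 7 \cdot 6 \left(-2\right)\right)}{9}\right) + 9946} = \frac{1}{\left(\frac{8}{9} \cdot 29 + \frac{8 \left(14 - 420 - 84\right)}{9}\right) + 9946} = \frac{1}{\left(\frac{232}{9} + \frac{8}{9} \left(-490\right)\right) + 9946} = \frac{1}{\left(\frac{232}{9} - \frac{3920}{9}\right) + 9946} = \frac{1}{- \frac{3688}{9} + 9946} = \frac{1}{\frac{85826}{9}} = \frac{9}{85826}$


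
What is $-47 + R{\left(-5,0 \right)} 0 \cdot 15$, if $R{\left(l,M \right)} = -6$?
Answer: $-47$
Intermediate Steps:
$-47 + R{\left(-5,0 \right)} 0 \cdot 15 = -47 - 6 \cdot 0 \cdot 15 = -47 - 0 = -47 + 0 = -47$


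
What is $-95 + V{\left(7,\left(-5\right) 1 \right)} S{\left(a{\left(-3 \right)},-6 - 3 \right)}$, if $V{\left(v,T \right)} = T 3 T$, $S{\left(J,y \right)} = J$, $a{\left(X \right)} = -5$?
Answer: $-470$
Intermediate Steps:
$V{\left(v,T \right)} = 3 T^{2}$ ($V{\left(v,T \right)} = 3 T T = 3 T^{2}$)
$-95 + V{\left(7,\left(-5\right) 1 \right)} S{\left(a{\left(-3 \right)},-6 - 3 \right)} = -95 + 3 \left(\left(-5\right) 1\right)^{2} \left(-5\right) = -95 + 3 \left(-5\right)^{2} \left(-5\right) = -95 + 3 \cdot 25 \left(-5\right) = -95 + 75 \left(-5\right) = -95 - 375 = -470$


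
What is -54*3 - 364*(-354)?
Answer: 128694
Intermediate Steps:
-54*3 - 364*(-354) = -162 + 128856 = 128694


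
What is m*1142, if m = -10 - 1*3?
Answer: -14846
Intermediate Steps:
m = -13 (m = -10 - 3 = -13)
m*1142 = -13*1142 = -14846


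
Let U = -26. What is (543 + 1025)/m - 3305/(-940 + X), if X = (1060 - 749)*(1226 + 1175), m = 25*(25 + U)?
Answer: -1169451553/18644275 ≈ -62.724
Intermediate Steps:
m = -25 (m = 25*(25 - 26) = 25*(-1) = -25)
X = 746711 (X = 311*2401 = 746711)
(543 + 1025)/m - 3305/(-940 + X) = (543 + 1025)/(-25) - 3305/(-940 + 746711) = 1568*(-1/25) - 3305/745771 = -1568/25 - 3305*1/745771 = -1568/25 - 3305/745771 = -1169451553/18644275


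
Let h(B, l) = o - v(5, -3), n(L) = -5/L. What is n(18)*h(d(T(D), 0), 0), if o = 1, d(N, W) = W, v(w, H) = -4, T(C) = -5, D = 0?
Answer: -25/18 ≈ -1.3889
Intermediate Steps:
h(B, l) = 5 (h(B, l) = 1 - 1*(-4) = 1 + 4 = 5)
n(18)*h(d(T(D), 0), 0) = -5/18*5 = -25/18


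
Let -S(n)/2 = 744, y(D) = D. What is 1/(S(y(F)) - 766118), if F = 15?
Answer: -1/767606 ≈ -1.3028e-6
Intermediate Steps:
S(n) = -1488 (S(n) = -2*744 = -1488)
1/(S(y(F)) - 766118) = 1/(-1488 - 766118) = 1/(-767606) = -1/767606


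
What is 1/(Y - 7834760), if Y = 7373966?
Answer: -1/460794 ≈ -2.1702e-6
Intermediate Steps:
1/(Y - 7834760) = 1/(7373966 - 7834760) = 1/(-460794) = -1/460794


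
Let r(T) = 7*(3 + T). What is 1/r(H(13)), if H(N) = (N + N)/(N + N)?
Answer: 1/28 ≈ 0.035714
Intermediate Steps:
H(N) = 1 (H(N) = (2*N)/((2*N)) = (2*N)*(1/(2*N)) = 1)
r(T) = 21 + 7*T
1/r(H(13)) = 1/(21 + 7*1) = 1/(21 + 7) = 1/28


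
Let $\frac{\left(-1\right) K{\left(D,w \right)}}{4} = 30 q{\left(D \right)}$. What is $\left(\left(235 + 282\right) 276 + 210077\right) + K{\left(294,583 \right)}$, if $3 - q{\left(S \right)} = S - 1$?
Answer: $387569$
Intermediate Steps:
$q{\left(S \right)} = 4 - S$ ($q{\left(S \right)} = 3 - \left(S - 1\right) = 3 - \left(-1 + S\right) = 4 - S$)
$K{\left(D,w \right)} = -480 + 120 D$ ($K{\left(D,w \right)} = - 4 \cdot 30 \left(4 - D\right) = - 4 \left(120 - 30 D\right) = -480 + 120 D$)
$\left(\left(235 + 282\right) 276 + 210077\right) + K{\left(294,583 \right)} = \left(\left(235 + 282\right) 276 + 210077\right) + \left(-480 + 120 \cdot 294\right) = \left(517 \cdot 276 + 210077\right) + \left(-480 + 35280\right) = \left(142692 + 210077\right) + 34800 = 352769 + 34800 = 387569$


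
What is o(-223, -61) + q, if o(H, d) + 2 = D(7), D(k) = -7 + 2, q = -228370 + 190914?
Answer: -37463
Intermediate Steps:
q = -37456
D(k) = -5
o(H, d) = -7 (o(H, d) = -2 - 5 = -7)
o(-223, -61) + q = -7 - 37456 = -37463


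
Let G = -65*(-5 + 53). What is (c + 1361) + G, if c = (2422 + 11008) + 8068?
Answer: 19739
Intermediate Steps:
c = 21498 (c = 13430 + 8068 = 21498)
G = -3120 (G = -65*48 = -3120)
(c + 1361) + G = (21498 + 1361) - 3120 = 22859 - 3120 = 19739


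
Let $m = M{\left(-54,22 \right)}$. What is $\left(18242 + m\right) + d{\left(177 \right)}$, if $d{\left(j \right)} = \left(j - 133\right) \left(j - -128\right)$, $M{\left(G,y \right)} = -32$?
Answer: $31630$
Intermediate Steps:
$m = -32$
$d{\left(j \right)} = \left(-133 + j\right) \left(128 + j\right)$ ($d{\left(j \right)} = \left(-133 + j\right) \left(j + 128\right) = \left(-133 + j\right) \left(128 + j\right)$)
$\left(18242 + m\right) + d{\left(177 \right)} = \left(18242 - 32\right) - \left(17909 - 31329\right) = 18210 - -13420 = 18210 + 13420 = 31630$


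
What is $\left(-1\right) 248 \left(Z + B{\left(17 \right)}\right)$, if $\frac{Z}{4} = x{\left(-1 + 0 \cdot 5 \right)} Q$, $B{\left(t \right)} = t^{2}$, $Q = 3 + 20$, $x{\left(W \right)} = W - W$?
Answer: $-71672$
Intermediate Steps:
$x{\left(W \right)} = 0$
$Q = 23$
$Z = 0$ ($Z = 4 \cdot 0 \cdot 23 = 4 \cdot 0 = 0$)
$\left(-1\right) 248 \left(Z + B{\left(17 \right)}\right) = \left(-1\right) 248 \left(0 + 17^{2}\right) = - 248 \left(0 + 289\right) = \left(-248\right) 289 = -71672$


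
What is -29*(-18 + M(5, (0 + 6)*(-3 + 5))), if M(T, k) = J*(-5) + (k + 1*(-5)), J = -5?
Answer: -406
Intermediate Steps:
M(T, k) = 20 + k (M(T, k) = -5*(-5) + (k + 1*(-5)) = 25 + (k - 5) = 25 + (-5 + k) = 20 + k)
-29*(-18 + M(5, (0 + 6)*(-3 + 5))) = -29*(-18 + (20 + (0 + 6)*(-3 + 5))) = -29*(-18 + (20 + 6*2)) = -29*(-18 + (20 + 12)) = -29*(-18 + 32) = -29*14 = -406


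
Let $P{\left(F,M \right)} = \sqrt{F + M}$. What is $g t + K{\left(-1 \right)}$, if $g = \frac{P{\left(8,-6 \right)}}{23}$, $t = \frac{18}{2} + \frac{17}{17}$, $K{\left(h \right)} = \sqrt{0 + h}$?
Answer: $i + \frac{10 \sqrt{2}}{23} \approx 0.61488 + 1.0 i$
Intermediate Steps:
$K{\left(h \right)} = \sqrt{h}$
$t = 10$ ($t = 18 \cdot \frac{1}{2} + 17 \cdot \frac{1}{17} = 9 + 1 = 10$)
$g = \frac{\sqrt{2}}{23}$ ($g = \frac{\sqrt{8 - 6}}{23} = \sqrt{2} \cdot \frac{1}{23} = \frac{\sqrt{2}}{23} \approx 0.061488$)
$g t + K{\left(-1 \right)} = \frac{\sqrt{2}}{23} \cdot 10 + \sqrt{-1} = \frac{10 \sqrt{2}}{23} + i = i + \frac{10 \sqrt{2}}{23}$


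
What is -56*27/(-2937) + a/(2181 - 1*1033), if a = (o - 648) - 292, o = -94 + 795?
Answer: 344611/1123892 ≈ 0.30662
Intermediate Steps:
o = 701
a = -239 (a = (701 - 648) - 292 = 53 - 292 = -239)
-56*27/(-2937) + a/(2181 - 1*1033) = -56*27/(-2937) - 239/(2181 - 1*1033) = -1512*(-1/2937) - 239/(2181 - 1033) = 504/979 - 239/1148 = 344611/1123892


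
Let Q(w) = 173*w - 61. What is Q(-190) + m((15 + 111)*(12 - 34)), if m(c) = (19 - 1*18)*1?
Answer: -32930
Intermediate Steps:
Q(w) = -61 + 173*w
m(c) = 1 (m(c) = (19 - 18)*1 = 1*1 = 1)
Q(-190) + m((15 + 111)*(12 - 34)) = (-61 + 173*(-190)) + 1 = (-61 - 32870) + 1 = -32931 + 1 = -32930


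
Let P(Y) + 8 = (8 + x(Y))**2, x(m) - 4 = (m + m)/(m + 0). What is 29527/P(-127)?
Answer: 29527/188 ≈ 157.06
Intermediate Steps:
x(m) = 6 (x(m) = 4 + (m + m)/(m + 0) = 4 + (2*m)/m = 4 + 2 = 6)
P(Y) = 188 (P(Y) = -8 + (8 + 6)**2 = -8 + 14**2 = -8 + 196 = 188)
29527/P(-127) = 29527/188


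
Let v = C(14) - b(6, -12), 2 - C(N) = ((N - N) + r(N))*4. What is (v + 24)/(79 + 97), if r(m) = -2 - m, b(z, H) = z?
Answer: 21/44 ≈ 0.47727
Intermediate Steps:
C(N) = 10 + 4*N (C(N) = 2 - ((N - N) + (-2 - N))*4 = 2 - (0 + (-2 - N))*4 = 2 - (-2 - N)*4 = 2 - (-8 - 4*N) = 2 + (8 + 4*N) = 10 + 4*N)
v = 60 (v = (10 + 4*14) - 1*6 = (10 + 56) - 6 = 66 - 6 = 60)
(v + 24)/(79 + 97) = (60 + 24)/(79 + 97) = 84/176 = 84*(1/176) = 21/44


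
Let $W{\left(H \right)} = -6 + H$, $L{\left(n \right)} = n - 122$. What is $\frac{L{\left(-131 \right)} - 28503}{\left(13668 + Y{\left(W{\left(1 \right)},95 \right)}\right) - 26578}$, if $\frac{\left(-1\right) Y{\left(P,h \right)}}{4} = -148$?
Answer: $\frac{14378}{6159} \approx 2.3345$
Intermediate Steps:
$L{\left(n \right)} = -122 + n$
$Y{\left(P,h \right)} = 592$ ($Y{\left(P,h \right)} = \left(-4\right) \left(-148\right) = 592$)
$\frac{L{\left(-131 \right)} - 28503}{\left(13668 + Y{\left(W{\left(1 \right)},95 \right)}\right) - 26578} = \frac{\left(-122 - 131\right) - 28503}{\left(13668 + 592\right) - 26578} = \frac{-253 - 28503}{14260 - 26578} = - \frac{28756}{-12318} = \left(-28756\right) \left(- \frac{1}{12318}\right) = \frac{14378}{6159}$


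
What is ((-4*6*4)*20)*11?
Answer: -21120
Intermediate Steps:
((-4*6*4)*20)*11 = (-24*4*20)*11 = -96*20*11 = -1920*11 = -21120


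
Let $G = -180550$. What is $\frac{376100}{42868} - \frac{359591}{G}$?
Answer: $\frac{20829950497}{1934954350} \approx 10.765$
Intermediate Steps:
$\frac{376100}{42868} - \frac{359591}{G} = \frac{376100}{42868} - \frac{359591}{-180550} = 376100 \cdot \frac{1}{42868} - - \frac{359591}{180550} = \frac{94025}{10717} + \frac{359591}{180550} = \frac{20829950497}{1934954350}$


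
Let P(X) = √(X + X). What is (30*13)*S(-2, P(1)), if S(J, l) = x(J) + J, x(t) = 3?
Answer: 390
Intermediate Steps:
P(X) = √2*√X (P(X) = √(2*X) = √2*√X)
S(J, l) = 3 + J
(30*13)*S(-2, P(1)) = (30*13)*(3 - 2) = 390*1 = 390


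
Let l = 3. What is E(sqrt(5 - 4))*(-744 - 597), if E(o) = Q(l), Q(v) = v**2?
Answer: -12069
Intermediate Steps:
E(o) = 9 (E(o) = 3**2 = 9)
E(sqrt(5 - 4))*(-744 - 597) = 9*(-744 - 597) = 9*(-1341) = -12069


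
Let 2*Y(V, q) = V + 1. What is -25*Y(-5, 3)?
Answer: 50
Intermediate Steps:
Y(V, q) = ½ + V/2 (Y(V, q) = (V + 1)/2 = (1 + V)/2 = ½ + V/2)
-25*Y(-5, 3) = -25*(½ + (½)*(-5)) = -25*(½ - 5/2) = -25*(-2) = 50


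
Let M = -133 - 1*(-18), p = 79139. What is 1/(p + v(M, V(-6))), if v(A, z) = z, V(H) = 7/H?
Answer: 6/474827 ≈ 1.2636e-5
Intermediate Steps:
M = -115 (M = -133 + 18 = -115)
1/(p + v(M, V(-6))) = 1/(79139 + 7/(-6)) = 1/(79139 + 7*(-⅙)) = 1/(79139 - 7/6) = 1/(474827/6) = 6/474827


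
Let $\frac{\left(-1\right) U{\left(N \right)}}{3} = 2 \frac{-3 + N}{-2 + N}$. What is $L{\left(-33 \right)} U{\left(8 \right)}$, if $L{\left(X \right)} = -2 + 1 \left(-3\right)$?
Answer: $25$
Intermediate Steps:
$L{\left(X \right)} = -5$ ($L{\left(X \right)} = -2 - 3 = -5$)
$U{\left(N \right)} = - \frac{6 \left(-3 + N\right)}{-2 + N}$ ($U{\left(N \right)} = - 3 \cdot 2 \frac{-3 + N}{-2 + N} = - 3 \frac{2 \left(-3 + N\right)}{-2 + N} = - \frac{6 \left(-3 + N\right)}{-2 + N}$)
$L{\left(-33 \right)} U{\left(8 \right)} = - 5 \frac{6 \left(3 - 8\right)}{-2 + 8} = - 5 \frac{6 \left(3 - 8\right)}{6} = - 5 \cdot 6 \cdot \frac{1}{6} \left(-5\right) = \left(-5\right) \left(-5\right) = 25$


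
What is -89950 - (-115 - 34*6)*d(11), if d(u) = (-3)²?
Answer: -87079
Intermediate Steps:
d(u) = 9
-89950 - (-115 - 34*6)*d(11) = -89950 - (-115 - 34*6)*9 = -89950 - (-115 - 204)*9 = -89950 - (-319)*9 = -89950 - 1*(-2871) = -89950 + 2871 = -87079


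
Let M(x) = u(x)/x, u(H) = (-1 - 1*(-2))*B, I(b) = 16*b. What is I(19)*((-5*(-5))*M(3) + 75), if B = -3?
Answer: 15200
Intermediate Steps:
u(H) = -3 (u(H) = (-1 - 1*(-2))*(-3) = (-1 + 2)*(-3) = 1*(-3) = -3)
M(x) = -3/x
I(19)*((-5*(-5))*M(3) + 75) = (16*19)*((-5*(-5))*(-3/3) + 75) = 304*(25*(-3*⅓) + 75) = 304*(25*(-1) + 75) = 304*(-25 + 75) = 304*50 = 15200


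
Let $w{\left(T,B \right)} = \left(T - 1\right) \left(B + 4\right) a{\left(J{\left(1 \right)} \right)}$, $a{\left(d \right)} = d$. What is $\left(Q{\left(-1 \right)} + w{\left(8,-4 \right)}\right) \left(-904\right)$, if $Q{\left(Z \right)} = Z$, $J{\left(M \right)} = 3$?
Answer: $904$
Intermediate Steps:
$w{\left(T,B \right)} = 3 \left(-1 + T\right) \left(4 + B\right)$ ($w{\left(T,B \right)} = \left(T - 1\right) \left(B + 4\right) 3 = \left(-1 + T\right) \left(4 + B\right) 3 = 3 \left(-1 + T\right) \left(4 + B\right)$)
$\left(Q{\left(-1 \right)} + w{\left(8,-4 \right)}\right) \left(-904\right) = \left(-1 + \left(-12 - -12 + 12 \cdot 8 + 3 \left(-4\right) 8\right)\right) \left(-904\right) = \left(-1 + \left(-12 + 12 + 96 - 96\right)\right) \left(-904\right) = \left(-1 + 0\right) \left(-904\right) = \left(-1\right) \left(-904\right) = 904$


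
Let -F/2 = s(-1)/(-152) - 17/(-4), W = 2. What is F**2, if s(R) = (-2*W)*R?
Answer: 103041/1444 ≈ 71.358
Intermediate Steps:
s(R) = -4*R (s(R) = (-2*2)*R = -4*R)
F = -321/38 (F = -2*(-4*(-1)/(-152) - 17/(-4)) = -2*(4*(-1/152) - 17*(-1/4)) = -2*(-1/38 + 17/4) = -2*321/76 = -321/38 ≈ -8.4474)
F**2 = (-321/38)**2 = 103041/1444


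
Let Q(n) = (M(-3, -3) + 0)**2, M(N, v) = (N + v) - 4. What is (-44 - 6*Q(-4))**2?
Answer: 414736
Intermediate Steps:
M(N, v) = -4 + N + v
Q(n) = 100 (Q(n) = ((-4 - 3 - 3) + 0)**2 = (-10 + 0)**2 = (-10)**2 = 100)
(-44 - 6*Q(-4))**2 = (-44 - 6*100)**2 = (-44 - 600)**2 = (-644)**2 = 414736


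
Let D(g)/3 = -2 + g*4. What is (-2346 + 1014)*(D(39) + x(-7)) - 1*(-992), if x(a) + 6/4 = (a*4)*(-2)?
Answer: -686986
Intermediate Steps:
x(a) = -3/2 - 8*a (x(a) = -3/2 + (a*4)*(-2) = -3/2 + (4*a)*(-2) = -3/2 - 8*a)
D(g) = -6 + 12*g (D(g) = 3*(-2 + g*4) = 3*(-2 + 4*g) = -6 + 12*g)
(-2346 + 1014)*(D(39) + x(-7)) - 1*(-992) = (-2346 + 1014)*((-6 + 12*39) + (-3/2 - 8*(-7))) - 1*(-992) = -1332*((-6 + 468) + (-3/2 + 56)) + 992 = -1332*(462 + 109/2) + 992 = -1332*1033/2 + 992 = -687978 + 992 = -686986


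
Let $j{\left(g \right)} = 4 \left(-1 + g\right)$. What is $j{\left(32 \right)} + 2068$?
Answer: $2192$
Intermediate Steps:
$j{\left(g \right)} = -4 + 4 g$
$j{\left(32 \right)} + 2068 = \left(-4 + 4 \cdot 32\right) + 2068 = \left(-4 + 128\right) + 2068 = 124 + 2068 = 2192$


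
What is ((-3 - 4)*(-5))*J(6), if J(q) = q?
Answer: 210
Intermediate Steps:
((-3 - 4)*(-5))*J(6) = ((-3 - 4)*(-5))*6 = -7*(-5)*6 = 35*6 = 210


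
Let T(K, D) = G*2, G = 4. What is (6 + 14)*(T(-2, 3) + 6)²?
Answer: 3920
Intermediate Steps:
T(K, D) = 8 (T(K, D) = 4*2 = 8)
(6 + 14)*(T(-2, 3) + 6)² = (6 + 14)*(8 + 6)² = 20*14² = 20*196 = 3920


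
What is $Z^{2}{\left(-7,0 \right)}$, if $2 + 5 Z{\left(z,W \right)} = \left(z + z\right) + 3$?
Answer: $\frac{169}{25} \approx 6.76$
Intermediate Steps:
$Z{\left(z,W \right)} = \frac{1}{5} + \frac{2 z}{5}$ ($Z{\left(z,W \right)} = - \frac{2}{5} + \frac{\left(z + z\right) + 3}{5} = - \frac{2}{5} + \frac{2 z + 3}{5} = - \frac{2}{5} + \frac{3 + 2 z}{5} = - \frac{2}{5} + \left(\frac{3}{5} + \frac{2 z}{5}\right) = \frac{1}{5} + \frac{2 z}{5}$)
$Z^{2}{\left(-7,0 \right)} = \left(\frac{1}{5} + \frac{2}{5} \left(-7\right)\right)^{2} = \left(\frac{1}{5} - \frac{14}{5}\right)^{2} = \left(- \frac{13}{5}\right)^{2} = \frac{169}{25}$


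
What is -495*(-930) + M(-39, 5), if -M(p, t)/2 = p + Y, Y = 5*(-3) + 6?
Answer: 460446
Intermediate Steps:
Y = -9 (Y = -15 + 6 = -9)
M(p, t) = 18 - 2*p (M(p, t) = -2*(p - 9) = -2*(-9 + p) = 18 - 2*p)
-495*(-930) + M(-39, 5) = -495*(-930) + (18 - 2*(-39)) = 460350 + (18 + 78) = 460350 + 96 = 460446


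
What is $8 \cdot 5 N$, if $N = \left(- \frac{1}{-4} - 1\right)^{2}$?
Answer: $\frac{45}{2} \approx 22.5$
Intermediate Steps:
$N = \frac{9}{16}$ ($N = \left(\left(-1\right) \left(- \frac{1}{4}\right) - 1\right)^{2} = \left(\frac{1}{4} - 1\right)^{2} = \left(- \frac{3}{4}\right)^{2} = \frac{9}{16} \approx 0.5625$)
$8 \cdot 5 N = 8 \cdot 5 \cdot \frac{9}{16} = 40 \cdot \frac{9}{16} = \frac{45}{2}$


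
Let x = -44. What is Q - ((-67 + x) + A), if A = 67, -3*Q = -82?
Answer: 214/3 ≈ 71.333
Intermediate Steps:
Q = 82/3 (Q = -⅓*(-82) = 82/3 ≈ 27.333)
Q - ((-67 + x) + A) = 82/3 - ((-67 - 44) + 67) = 82/3 - (-111 + 67) = 82/3 - 1*(-44) = 82/3 + 44 = 214/3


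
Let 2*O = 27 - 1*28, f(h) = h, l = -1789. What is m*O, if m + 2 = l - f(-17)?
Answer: 887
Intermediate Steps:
m = -1774 (m = -2 + (-1789 - 1*(-17)) = -2 + (-1789 + 17) = -2 - 1772 = -1774)
O = -½ (O = (27 - 1*28)/2 = (27 - 28)/2 = (½)*(-1) = -½ ≈ -0.50000)
m*O = -1774*(-½) = 887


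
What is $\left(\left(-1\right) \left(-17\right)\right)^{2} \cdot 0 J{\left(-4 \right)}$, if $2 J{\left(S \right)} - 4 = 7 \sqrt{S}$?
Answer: $0$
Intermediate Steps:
$J{\left(S \right)} = 2 + \frac{7 \sqrt{S}}{2}$
$\left(\left(-1\right) \left(-17\right)\right)^{2} \cdot 0 J{\left(-4 \right)} = \left(\left(-1\right) \left(-17\right)\right)^{2} \cdot 0 \left(2 + \frac{7 \sqrt{-4}}{2}\right) = 17^{2} \cdot 0 \left(2 + \frac{7 \cdot 2 i}{2}\right) = 289 \cdot 0 \left(2 + 7 i\right) = 289 \cdot 0 = 0$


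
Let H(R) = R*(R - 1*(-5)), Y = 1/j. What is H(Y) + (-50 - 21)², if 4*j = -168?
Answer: 8892115/1764 ≈ 5040.9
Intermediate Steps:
j = -42 (j = (¼)*(-168) = -42)
Y = -1/42 (Y = 1/(-42) = -1/42 ≈ -0.023810)
H(R) = R*(5 + R) (H(R) = R*(R + 5) = R*(5 + R))
H(Y) + (-50 - 21)² = -(5 - 1/42)/42 + (-50 - 21)² = -1/42*209/42 + (-71)² = -209/1764 + 5041 = 8892115/1764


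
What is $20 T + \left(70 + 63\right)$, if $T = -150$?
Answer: $-2867$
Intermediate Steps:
$20 T + \left(70 + 63\right) = 20 \left(-150\right) + \left(70 + 63\right) = -3000 + 133 = -2867$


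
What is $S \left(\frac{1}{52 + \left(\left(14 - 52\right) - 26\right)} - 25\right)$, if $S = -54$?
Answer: $\frac{2709}{2} \approx 1354.5$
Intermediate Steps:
$S \left(\frac{1}{52 + \left(\left(14 - 52\right) - 26\right)} - 25\right) = - 54 \left(\frac{1}{52 + \left(\left(14 - 52\right) - 26\right)} - 25\right) = - 54 \left(\frac{1}{52 - 64} - 25\right) = - 54 \left(\frac{1}{-12} - 25\right) = - 54 \left(- \frac{1}{12} - 25\right) = \left(-54\right) \left(- \frac{301}{12}\right) = \frac{2709}{2}$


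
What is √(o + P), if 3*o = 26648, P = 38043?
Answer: 91*√51/3 ≈ 216.62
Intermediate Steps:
o = 26648/3 (o = (⅓)*26648 = 26648/3 ≈ 8882.7)
√(o + P) = √(26648/3 + 38043) = √(140777/3) = 91*√51/3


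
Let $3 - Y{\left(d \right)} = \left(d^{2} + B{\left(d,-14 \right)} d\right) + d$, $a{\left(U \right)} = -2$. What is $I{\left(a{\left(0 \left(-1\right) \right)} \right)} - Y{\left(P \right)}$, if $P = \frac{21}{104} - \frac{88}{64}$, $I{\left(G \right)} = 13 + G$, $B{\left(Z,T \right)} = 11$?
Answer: $- \frac{12711}{2704} \approx -4.7008$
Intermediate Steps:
$P = - \frac{61}{52}$ ($P = 21 \cdot \frac{1}{104} - \frac{11}{8} = \frac{21}{104} - \frac{11}{8} = - \frac{61}{52} \approx -1.1731$)
$Y{\left(d \right)} = 3 - d^{2} - 12 d$ ($Y{\left(d \right)} = 3 - \left(\left(d^{2} + 11 d\right) + d\right) = 3 - \left(d^{2} + 12 d\right) = 3 - d^{2} - 12 d$)
$I{\left(a{\left(0 \left(-1\right) \right)} \right)} - Y{\left(P \right)} = \left(13 - 2\right) - \left(3 - \left(- \frac{61}{52}\right)^{2} - - \frac{183}{13}\right) = 11 - \left(3 - \frac{3721}{2704} + \frac{183}{13}\right) = 11 - \frac{42455}{2704} = - \frac{12711}{2704}$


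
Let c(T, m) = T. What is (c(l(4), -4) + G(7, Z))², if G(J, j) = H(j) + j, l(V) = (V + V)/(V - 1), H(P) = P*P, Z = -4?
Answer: 1936/9 ≈ 215.11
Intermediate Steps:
H(P) = P²
l(V) = 2*V/(-1 + V) (l(V) = (2*V)/(-1 + V) = 2*V/(-1 + V))
G(J, j) = j + j² (G(J, j) = j² + j = j + j²)
(c(l(4), -4) + G(7, Z))² = (2*4/(-1 + 4) - 4*(1 - 4))² = (2*4/3 - 4*(-3))² = (2*4*(⅓) + 12)² = (8/3 + 12)² = (44/3)² = 1936/9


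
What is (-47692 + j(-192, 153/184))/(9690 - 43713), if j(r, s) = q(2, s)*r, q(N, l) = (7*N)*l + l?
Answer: 1151996/782529 ≈ 1.4721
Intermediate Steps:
q(N, l) = l + 7*N*l (q(N, l) = 7*N*l + l = l + 7*N*l)
j(r, s) = 15*r*s (j(r, s) = (s*(1 + 7*2))*r = (s*(1 + 14))*r = (s*15)*r = (15*s)*r = 15*r*s)
(-47692 + j(-192, 153/184))/(9690 - 43713) = (-47692 + 15*(-192)*(153/184))/(9690 - 43713) = (-47692 + 15*(-192)*(153*(1/184)))/(-34023) = (-47692 + 15*(-192)*(153/184))*(-1/34023) = (-47692 - 55080/23)*(-1/34023) = -1151996/23*(-1/34023) = 1151996/782529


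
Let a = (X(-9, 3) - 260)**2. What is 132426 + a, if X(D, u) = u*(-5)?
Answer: 208051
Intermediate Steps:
X(D, u) = -5*u
a = 75625 (a = (-5*3 - 260)**2 = (-15 - 260)**2 = (-275)**2 = 75625)
132426 + a = 132426 + 75625 = 208051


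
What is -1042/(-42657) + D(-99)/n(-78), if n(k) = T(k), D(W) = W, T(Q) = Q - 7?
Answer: 4311613/3625845 ≈ 1.1891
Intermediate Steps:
T(Q) = -7 + Q
n(k) = -7 + k
-1042/(-42657) + D(-99)/n(-78) = -1042/(-42657) - 99/(-7 - 78) = -1042*(-1/42657) - 99/(-85) = 1042/42657 - 99*(-1/85) = 1042/42657 + 99/85 = 4311613/3625845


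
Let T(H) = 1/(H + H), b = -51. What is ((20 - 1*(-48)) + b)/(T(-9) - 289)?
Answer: -306/5203 ≈ -0.058812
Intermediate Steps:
T(H) = 1/(2*H)
((20 - 1*(-48)) + b)/(T(-9) - 289) = ((20 - 1*(-48)) - 51)/((½)/(-9) - 289) = ((20 + 48) - 51)/((½)*(-⅑) - 289) = (68 - 51)/(-1/18 - 289) = 17/(-5203/18) = 17*(-18/5203) = -306/5203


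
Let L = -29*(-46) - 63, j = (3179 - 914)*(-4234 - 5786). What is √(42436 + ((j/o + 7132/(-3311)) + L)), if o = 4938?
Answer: √290397227759105005/2724953 ≈ 197.76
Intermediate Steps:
j = -22695300 (j = 2265*(-10020) = -22695300)
L = 1271 (L = 1334 - 63 = 1271)
√(42436 + ((j/o + 7132/(-3311)) + L)) = √(42436 + ((-22695300/4938 + 7132/(-3311)) + 1271)) = √(42436 + ((-22695300*1/4938 + 7132*(-1/3311)) + 1271)) = √(42436 + ((-3782550/823 - 7132/3311) + 1271)) = √(42436 + (-12529892686/2724953 + 1271)) = √(42436 - 9066477423/2724953) = √(106569628085/2724953) = √290397227759105005/2724953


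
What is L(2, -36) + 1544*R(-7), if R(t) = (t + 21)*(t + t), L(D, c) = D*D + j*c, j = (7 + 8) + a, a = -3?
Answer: -303052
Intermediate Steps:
j = 12 (j = (7 + 8) - 3 = 15 - 3 = 12)
L(D, c) = D² + 12*c (L(D, c) = D*D + 12*c = D² + 12*c)
R(t) = 2*t*(21 + t) (R(t) = (21 + t)*(2*t) = 2*t*(21 + t))
L(2, -36) + 1544*R(-7) = (2² + 12*(-36)) + 1544*(2*(-7)*(21 - 7)) = (4 - 432) + 1544*(2*(-7)*14) = -428 + 1544*(-196) = -428 - 302624 = -303052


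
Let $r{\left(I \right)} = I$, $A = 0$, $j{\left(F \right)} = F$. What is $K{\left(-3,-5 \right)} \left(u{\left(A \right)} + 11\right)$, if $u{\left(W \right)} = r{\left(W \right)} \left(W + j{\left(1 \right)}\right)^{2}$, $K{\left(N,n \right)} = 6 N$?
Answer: $-198$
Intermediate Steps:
$u{\left(W \right)} = W \left(1 + W\right)^{2}$ ($u{\left(W \right)} = W \left(W + 1\right)^{2} = W \left(1 + W\right)^{2}$)
$K{\left(-3,-5 \right)} \left(u{\left(A \right)} + 11\right) = 6 \left(-3\right) \left(0 \left(1 + 0\right)^{2} + 11\right) = - 18 \left(0 \cdot 1^{2} + 11\right) = - 18 \left(0 \cdot 1 + 11\right) = - 18 \left(0 + 11\right) = \left(-18\right) 11 = -198$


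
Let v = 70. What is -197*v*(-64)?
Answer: 882560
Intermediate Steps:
-197*v*(-64) = -197*70*(-64) = -13790*(-64) = 882560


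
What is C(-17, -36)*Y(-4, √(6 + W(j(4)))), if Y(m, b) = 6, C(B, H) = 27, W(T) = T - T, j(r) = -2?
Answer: 162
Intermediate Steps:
W(T) = 0
C(-17, -36)*Y(-4, √(6 + W(j(4)))) = 27*6 = 162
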